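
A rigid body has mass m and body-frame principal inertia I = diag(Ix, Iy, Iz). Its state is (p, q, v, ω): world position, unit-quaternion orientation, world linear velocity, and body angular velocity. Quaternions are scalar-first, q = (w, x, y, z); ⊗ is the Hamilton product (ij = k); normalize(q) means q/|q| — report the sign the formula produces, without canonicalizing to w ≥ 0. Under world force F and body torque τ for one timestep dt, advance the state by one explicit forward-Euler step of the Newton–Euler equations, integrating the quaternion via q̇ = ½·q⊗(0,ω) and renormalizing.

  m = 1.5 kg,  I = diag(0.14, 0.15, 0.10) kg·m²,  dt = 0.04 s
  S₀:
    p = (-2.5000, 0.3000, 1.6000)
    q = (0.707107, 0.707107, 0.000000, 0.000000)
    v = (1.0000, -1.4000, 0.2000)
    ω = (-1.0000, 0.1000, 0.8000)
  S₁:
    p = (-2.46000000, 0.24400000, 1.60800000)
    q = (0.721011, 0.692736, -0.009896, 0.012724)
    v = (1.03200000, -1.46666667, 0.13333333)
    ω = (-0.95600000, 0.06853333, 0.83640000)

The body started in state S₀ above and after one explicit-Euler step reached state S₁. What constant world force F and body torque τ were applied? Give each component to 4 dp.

F = (1.2000, -2.5000, -2.5000)
τ = (0.1500, -0.1500, 0.0900)

Δω = ω₁−ω₀ = (0.04400000, -0.03146667, 0.03640000)
gyro term ω₀×Iω₀ = (-0.0040, -0.0320, -0.0010)
applied torque τ = (0.1500, -0.1500, 0.0900)
velocity change Δv = (0.03200000, -0.06666667, -0.06666667)
applied force F = (1.2000, -2.5000, -2.5000)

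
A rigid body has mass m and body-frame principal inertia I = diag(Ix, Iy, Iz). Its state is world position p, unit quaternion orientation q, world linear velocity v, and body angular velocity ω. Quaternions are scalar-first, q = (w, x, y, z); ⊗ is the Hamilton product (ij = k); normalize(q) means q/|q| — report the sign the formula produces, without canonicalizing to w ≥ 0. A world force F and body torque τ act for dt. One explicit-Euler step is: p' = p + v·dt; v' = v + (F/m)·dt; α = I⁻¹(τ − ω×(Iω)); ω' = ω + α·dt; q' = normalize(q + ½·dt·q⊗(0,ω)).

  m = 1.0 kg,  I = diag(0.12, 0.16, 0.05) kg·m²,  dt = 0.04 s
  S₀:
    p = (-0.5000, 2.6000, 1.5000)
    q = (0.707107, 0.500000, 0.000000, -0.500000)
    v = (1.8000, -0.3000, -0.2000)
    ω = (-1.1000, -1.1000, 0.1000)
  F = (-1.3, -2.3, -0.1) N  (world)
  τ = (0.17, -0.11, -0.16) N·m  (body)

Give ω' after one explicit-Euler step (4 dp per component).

(τ − ω×Iω)/I = (1.3158, -0.6394, -4.1680)
ω + α·dt = (-1.0474, -1.1256, -0.0667)

ω' = (-1.0474, -1.1256, -0.0667)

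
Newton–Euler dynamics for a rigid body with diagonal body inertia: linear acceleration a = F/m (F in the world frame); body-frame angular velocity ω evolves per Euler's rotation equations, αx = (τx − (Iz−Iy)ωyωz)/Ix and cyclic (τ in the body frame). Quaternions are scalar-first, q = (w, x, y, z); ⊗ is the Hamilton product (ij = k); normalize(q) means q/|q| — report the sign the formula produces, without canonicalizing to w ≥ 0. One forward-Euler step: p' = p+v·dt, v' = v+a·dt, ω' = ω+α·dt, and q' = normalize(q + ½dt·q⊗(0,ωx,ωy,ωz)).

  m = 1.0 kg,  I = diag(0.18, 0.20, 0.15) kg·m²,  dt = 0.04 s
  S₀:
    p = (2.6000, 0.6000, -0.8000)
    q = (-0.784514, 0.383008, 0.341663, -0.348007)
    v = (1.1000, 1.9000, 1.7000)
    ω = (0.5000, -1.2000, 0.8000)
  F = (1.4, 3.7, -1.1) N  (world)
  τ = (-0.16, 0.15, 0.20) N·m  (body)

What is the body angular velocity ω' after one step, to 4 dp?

gyro term ω×Iω = (0.0480, 0.0120, -0.0120)
angular accel α = (-1.1556, 0.6900, 1.4133)
new body rate ω' = (0.4538, -1.1724, 0.8565)

ω' = (0.4538, -1.1724, 0.8565)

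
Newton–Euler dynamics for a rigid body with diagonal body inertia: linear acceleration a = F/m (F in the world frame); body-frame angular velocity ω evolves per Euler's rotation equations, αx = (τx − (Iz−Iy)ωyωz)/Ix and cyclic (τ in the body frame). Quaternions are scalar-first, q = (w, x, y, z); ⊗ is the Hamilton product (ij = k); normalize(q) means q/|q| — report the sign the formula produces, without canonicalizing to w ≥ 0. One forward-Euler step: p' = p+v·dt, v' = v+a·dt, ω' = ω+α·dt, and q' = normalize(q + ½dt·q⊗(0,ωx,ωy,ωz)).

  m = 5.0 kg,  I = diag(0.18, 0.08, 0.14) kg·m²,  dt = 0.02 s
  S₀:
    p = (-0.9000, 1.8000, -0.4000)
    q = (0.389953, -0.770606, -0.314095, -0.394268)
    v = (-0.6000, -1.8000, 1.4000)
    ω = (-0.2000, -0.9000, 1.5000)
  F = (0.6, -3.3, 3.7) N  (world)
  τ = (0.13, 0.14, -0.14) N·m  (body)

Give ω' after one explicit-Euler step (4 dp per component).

angular accel α = (1.1722, 1.9000, -0.8714)
ω + α·dt = (-0.1766, -0.8620, 1.4826)

ω' = (-0.1766, -0.8620, 1.4826)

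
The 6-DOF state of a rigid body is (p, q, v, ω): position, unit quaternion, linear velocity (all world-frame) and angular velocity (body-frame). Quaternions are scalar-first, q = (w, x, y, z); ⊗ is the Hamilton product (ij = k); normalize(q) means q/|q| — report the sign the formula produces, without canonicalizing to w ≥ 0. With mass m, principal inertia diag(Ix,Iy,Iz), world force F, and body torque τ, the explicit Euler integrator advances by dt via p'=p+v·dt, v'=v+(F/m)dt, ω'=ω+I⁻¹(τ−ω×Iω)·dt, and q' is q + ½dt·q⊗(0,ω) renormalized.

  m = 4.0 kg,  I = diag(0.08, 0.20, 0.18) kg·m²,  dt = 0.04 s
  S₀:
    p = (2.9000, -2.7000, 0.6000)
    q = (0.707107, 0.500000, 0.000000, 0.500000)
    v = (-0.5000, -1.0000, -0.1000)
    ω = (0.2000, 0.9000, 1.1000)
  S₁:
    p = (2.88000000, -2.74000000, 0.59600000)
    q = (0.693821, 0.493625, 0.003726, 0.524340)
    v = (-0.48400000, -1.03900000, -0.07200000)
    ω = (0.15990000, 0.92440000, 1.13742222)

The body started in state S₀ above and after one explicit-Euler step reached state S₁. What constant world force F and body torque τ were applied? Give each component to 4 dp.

F = (1.6000, -3.9000, 2.8000)
τ = (-0.1000, 0.1000, 0.1900)

Δv = v₁−v₀ = (0.01600000, -0.03900000, 0.02800000)
F = m·Δv/dt = (1.6000, -3.9000, 2.8000)
rate change Δω = (-0.04010000, 0.02440000, 0.03742222)
gyro term ω₀×Iω₀ = (-0.0198, -0.0220, 0.0216)
I·α + gyro = (-0.1000, 0.1000, 0.1900)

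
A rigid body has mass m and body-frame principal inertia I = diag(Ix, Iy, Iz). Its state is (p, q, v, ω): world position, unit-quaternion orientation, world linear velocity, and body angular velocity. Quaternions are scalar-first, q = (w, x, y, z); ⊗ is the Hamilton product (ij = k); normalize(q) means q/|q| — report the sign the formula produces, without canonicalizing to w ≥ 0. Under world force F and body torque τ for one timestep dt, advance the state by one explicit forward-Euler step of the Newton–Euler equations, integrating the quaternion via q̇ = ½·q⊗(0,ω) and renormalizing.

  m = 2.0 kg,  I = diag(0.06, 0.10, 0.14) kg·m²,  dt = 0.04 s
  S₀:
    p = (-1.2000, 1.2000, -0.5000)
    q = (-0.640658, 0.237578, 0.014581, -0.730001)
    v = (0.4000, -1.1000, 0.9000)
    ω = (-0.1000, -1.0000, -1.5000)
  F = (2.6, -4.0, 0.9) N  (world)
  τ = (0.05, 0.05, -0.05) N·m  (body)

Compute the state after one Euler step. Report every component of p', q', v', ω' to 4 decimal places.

p' = (-1.1840, 1.1560, -0.4640)
q' = (-0.6614, 0.2237, 0.0360, -0.7150)
v' = (0.4520, -1.1800, 0.9180)
ω' = (-0.1067, -0.9752, -1.5154)

p' = p + v·dt = (-1.1840, 1.1560, -0.4640)
new velocity v' = (0.4520, -1.1800, 0.9180)
gyro term ω×Iω = (0.0600, -0.0120, 0.0040)
angular accel α = (-0.1667, 0.6200, -0.3857)
new body rate ω' = (-0.1067, -0.9752, -1.5154)
2q̇ = q⊗(0,ω) = (-1.0566627, -0.6878067, 1.0700251, 0.7248671)
q' = normalize(q + ½dt·q⊗(0,ω)) = (-0.6614, 0.2237, 0.0360, -0.7150)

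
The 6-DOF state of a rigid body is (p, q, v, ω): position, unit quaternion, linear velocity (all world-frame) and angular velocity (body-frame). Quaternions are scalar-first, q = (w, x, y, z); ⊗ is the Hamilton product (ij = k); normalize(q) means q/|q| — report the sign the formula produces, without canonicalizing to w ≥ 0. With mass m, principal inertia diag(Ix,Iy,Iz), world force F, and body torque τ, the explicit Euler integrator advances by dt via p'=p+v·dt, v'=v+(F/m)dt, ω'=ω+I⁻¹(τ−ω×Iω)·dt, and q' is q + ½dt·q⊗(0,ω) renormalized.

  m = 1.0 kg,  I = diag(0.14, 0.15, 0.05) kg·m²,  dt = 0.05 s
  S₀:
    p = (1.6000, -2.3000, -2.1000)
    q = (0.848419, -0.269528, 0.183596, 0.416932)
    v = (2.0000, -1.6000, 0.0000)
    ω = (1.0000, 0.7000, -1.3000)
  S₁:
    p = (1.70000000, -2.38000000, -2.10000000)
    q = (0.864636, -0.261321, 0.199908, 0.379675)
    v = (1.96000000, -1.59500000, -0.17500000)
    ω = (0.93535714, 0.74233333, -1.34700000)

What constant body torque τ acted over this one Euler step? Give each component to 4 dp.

τ = (-0.0900, 0.0100, -0.0400)

ω₁ − ω₀ = (-0.06464286, 0.04233333, -0.04700000)
ω₀×(Iω₀) = (0.0910, -0.1170, 0.0070)
applied torque τ = (-0.0900, 0.0100, -0.0400)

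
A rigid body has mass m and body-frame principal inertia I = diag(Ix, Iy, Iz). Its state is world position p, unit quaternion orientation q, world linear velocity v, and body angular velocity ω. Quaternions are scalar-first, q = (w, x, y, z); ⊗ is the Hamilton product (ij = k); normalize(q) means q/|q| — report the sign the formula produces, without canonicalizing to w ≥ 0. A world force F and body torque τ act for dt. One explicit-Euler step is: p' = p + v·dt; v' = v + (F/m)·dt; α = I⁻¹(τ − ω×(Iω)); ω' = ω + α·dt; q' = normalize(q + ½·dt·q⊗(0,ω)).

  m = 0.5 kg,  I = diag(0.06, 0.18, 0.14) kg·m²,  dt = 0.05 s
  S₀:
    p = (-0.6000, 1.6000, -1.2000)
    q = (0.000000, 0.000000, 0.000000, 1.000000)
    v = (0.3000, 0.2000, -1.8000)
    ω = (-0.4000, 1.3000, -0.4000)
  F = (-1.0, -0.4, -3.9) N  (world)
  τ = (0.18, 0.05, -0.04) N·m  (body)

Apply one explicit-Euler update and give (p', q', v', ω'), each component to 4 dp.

p' = (-0.5850, 1.6100, -1.2900)
q' = (0.0100, -0.0325, -0.0100, 0.9994)
v' = (0.2000, 0.1600, -2.1900)
ω' = (-0.2673, 1.3174, -0.3920)

p' = p + v·dt = (-0.5850, 1.6100, -1.2900)
v' = v + a·dt = (0.2000, 0.1600, -2.1900)
ω×(Iω) gyroscopic = (0.0208, -0.0128, -0.0624)
angular accel α = (2.6533, 0.3489, 0.1600)
ω' = ω + α·dt = (-0.2673, 1.3174, -0.3920)
q⊗(0,ω) = (0.4000000, -1.3000000, -0.4000000, 0.0000000)
q + ½dt·q⊗(0,ω), renormalized = (0.0100, -0.0325, -0.0100, 0.9994)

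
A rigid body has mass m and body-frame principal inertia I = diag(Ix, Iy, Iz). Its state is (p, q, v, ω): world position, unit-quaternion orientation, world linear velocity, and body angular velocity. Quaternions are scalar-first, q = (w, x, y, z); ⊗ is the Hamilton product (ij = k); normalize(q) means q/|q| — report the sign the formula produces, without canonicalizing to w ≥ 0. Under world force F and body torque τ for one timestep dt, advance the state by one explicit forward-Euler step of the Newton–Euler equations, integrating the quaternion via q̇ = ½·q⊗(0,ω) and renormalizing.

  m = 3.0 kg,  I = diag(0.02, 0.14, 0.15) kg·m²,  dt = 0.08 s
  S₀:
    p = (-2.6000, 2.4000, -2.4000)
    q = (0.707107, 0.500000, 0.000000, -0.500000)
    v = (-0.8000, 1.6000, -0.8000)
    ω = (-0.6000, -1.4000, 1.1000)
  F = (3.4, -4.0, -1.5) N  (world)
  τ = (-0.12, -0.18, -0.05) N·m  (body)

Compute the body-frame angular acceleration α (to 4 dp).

α = (-5.2300, -1.8986, -1.0053)

precession coupling ω×(Iω) = (-0.0154, 0.0858, 0.1008)
(τ − ω×Iω)/I = (-5.2300, -1.8986, -1.0053)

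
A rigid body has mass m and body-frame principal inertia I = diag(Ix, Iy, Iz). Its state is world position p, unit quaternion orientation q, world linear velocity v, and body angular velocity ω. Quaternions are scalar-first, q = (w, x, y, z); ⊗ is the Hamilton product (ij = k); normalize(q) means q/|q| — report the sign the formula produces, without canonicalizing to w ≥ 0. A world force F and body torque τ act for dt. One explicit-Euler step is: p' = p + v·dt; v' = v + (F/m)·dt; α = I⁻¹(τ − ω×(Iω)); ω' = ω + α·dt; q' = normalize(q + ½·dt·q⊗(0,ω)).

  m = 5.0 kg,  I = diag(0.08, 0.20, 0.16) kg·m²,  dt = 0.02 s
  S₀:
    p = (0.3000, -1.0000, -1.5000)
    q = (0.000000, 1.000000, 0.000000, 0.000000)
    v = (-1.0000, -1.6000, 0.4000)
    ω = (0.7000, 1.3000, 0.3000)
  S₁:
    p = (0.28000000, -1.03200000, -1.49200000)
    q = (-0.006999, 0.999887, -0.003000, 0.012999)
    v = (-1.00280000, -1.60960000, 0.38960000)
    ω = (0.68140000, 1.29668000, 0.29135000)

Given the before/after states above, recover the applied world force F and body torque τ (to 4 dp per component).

F = (-0.7000, -2.4000, -2.6000)
τ = (-0.0900, -0.0500, 0.0400)

Δω = ω₁−ω₀ = (-0.01860000, -0.00332000, -0.00865000)
applied torque τ = (-0.0900, -0.0500, 0.0400)
velocity change Δv = (-0.00280000, -0.00960000, -0.01040000)
F = m·Δv/dt = (-0.7000, -2.4000, -2.6000)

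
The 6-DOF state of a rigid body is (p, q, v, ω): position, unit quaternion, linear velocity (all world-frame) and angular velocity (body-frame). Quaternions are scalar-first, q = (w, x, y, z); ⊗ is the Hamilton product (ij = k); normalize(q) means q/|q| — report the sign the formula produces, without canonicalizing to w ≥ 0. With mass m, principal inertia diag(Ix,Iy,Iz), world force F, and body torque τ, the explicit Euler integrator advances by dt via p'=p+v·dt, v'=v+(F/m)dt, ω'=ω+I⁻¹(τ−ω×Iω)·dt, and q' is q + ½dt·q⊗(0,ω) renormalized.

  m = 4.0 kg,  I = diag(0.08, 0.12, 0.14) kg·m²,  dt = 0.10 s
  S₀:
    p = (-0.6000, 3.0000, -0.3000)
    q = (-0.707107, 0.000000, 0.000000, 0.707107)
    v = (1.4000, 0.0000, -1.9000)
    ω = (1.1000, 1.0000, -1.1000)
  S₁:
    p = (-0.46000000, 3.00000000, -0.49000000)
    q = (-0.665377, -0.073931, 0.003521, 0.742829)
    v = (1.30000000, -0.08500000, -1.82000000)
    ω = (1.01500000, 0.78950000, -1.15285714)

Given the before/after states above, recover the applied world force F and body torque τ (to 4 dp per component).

F = (-4.0000, -3.4000, 3.2000)
τ = (-0.0900, -0.1800, -0.0300)

ω₁ − ω₀ = (-0.08500000, -0.21050000, -0.05285714)
τ = I·(Δω/dt) + ω₀×(Iω₀) = (-0.0900, -0.1800, -0.0300)
Δv = v₁−v₀ = (-0.10000000, -0.08500000, 0.08000000)
F = m·Δv/dt = (-4.0000, -3.4000, 3.2000)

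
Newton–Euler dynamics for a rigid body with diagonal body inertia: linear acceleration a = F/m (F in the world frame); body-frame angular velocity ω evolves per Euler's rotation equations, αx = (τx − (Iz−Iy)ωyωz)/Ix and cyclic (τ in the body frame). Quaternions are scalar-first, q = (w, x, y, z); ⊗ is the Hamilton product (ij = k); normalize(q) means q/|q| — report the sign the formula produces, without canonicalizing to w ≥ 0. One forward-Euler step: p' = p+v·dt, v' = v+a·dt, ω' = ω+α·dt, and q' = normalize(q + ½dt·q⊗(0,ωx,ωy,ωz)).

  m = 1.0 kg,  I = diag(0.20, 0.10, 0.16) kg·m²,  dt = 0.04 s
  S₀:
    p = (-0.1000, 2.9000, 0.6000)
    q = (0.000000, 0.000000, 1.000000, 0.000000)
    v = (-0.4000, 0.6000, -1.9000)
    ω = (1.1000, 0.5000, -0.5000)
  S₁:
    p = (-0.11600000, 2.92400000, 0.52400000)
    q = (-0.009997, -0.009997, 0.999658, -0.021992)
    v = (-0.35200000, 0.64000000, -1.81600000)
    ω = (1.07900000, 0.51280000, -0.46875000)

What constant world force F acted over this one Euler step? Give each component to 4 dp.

v₁ − v₀ = (0.04800000, 0.04000000, 0.08400000)
F = m·Δv/dt = (1.2000, 1.0000, 2.1000)

F = (1.2000, 1.0000, 2.1000)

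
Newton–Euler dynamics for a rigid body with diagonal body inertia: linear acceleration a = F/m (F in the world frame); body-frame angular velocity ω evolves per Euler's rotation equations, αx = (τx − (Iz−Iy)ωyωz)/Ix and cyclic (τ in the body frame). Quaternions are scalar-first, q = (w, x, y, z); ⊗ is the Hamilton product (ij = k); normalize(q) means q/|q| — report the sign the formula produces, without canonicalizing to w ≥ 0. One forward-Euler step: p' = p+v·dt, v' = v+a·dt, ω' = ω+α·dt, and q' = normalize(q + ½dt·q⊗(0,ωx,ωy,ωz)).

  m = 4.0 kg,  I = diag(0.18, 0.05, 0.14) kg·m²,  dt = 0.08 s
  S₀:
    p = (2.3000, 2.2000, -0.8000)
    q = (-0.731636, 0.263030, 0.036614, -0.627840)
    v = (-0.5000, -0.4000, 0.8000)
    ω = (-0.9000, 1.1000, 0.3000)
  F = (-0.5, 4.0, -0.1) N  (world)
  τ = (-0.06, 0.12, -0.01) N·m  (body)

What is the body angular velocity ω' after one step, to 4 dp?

(τ − ω×Iω)/I = (-0.4983, 2.6160, -0.9907)
ω + α·dt = (-0.9399, 1.3093, 0.2207)

ω' = (-0.9399, 1.3093, 0.2207)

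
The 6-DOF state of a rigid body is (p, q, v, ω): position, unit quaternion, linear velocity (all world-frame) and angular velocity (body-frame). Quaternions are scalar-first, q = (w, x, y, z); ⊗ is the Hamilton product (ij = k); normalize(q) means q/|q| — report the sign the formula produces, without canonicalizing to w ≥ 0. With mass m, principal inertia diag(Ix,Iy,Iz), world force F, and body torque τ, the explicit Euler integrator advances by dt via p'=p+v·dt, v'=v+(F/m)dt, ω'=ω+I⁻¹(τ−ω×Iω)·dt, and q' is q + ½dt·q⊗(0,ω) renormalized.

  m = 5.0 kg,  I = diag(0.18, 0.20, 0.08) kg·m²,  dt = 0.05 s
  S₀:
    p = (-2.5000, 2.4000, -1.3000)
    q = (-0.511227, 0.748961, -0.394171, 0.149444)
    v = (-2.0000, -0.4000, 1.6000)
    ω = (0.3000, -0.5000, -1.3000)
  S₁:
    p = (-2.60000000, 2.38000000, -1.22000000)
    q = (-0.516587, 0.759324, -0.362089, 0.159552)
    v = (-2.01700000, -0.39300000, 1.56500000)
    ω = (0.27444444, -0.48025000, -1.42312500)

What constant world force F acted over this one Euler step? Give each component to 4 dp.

Δv = v₁−v₀ = (-0.01700000, 0.00700000, -0.03500000)
applied force F = (-1.7000, 0.7000, -3.5000)

F = (-1.7000, 0.7000, -3.5000)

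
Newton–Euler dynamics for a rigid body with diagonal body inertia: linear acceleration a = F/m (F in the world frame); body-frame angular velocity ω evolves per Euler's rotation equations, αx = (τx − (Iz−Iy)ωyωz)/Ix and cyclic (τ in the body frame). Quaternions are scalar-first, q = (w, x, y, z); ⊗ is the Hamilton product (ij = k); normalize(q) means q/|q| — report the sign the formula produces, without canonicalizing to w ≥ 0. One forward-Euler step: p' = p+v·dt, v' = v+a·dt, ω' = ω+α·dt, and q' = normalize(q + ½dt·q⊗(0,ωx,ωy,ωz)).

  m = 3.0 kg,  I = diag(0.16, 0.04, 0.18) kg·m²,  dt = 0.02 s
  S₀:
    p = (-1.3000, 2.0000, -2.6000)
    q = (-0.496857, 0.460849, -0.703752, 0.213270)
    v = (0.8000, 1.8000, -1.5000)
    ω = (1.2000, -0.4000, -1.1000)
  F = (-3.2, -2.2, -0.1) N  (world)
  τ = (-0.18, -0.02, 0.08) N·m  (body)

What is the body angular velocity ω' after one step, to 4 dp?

ω' = (1.1698, -0.4232, -1.0975)

angular accel α = (-1.5100, -1.1600, 0.1244)
new body rate ω' = (1.1698, -0.4232, -1.0975)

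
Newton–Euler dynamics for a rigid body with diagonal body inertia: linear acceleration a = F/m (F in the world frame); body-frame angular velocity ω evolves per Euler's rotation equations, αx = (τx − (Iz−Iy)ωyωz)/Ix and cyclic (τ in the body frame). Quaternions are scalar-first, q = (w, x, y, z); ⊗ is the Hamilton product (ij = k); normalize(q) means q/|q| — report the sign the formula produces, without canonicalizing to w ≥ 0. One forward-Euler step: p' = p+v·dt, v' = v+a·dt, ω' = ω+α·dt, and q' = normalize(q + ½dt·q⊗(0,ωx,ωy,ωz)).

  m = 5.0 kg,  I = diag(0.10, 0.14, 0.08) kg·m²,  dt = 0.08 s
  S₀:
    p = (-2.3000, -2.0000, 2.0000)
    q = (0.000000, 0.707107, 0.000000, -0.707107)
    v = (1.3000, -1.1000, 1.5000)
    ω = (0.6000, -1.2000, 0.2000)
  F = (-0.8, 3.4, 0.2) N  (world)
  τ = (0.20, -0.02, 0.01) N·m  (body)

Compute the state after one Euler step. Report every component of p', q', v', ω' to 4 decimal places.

p' = (-2.1960, -2.0880, 2.1200)
q' = (-0.0113, 0.6722, -0.0226, -0.7400)
v' = (1.2872, -1.0456, 1.5032)
ω' = (0.7485, -1.2128, 0.2388)

linear accel F/m = (-0.1600, 0.6800, 0.0400)
new position p' = (-2.1960, -2.0880, 2.1200)
new velocity v' = (1.2872, -1.0456, 1.5032)
angular accel α = (1.8560, -0.1600, 0.4850)
ω' = ω + α·dt = (0.7485, -1.2128, 0.2388)
Hamilton product q⊗(0,ω) = (-0.2828428, -0.8485284, -0.5656856, -0.8485284)
q + ½dt·q⊗(0,ω), renormalized = (-0.0113, 0.6722, -0.0226, -0.7400)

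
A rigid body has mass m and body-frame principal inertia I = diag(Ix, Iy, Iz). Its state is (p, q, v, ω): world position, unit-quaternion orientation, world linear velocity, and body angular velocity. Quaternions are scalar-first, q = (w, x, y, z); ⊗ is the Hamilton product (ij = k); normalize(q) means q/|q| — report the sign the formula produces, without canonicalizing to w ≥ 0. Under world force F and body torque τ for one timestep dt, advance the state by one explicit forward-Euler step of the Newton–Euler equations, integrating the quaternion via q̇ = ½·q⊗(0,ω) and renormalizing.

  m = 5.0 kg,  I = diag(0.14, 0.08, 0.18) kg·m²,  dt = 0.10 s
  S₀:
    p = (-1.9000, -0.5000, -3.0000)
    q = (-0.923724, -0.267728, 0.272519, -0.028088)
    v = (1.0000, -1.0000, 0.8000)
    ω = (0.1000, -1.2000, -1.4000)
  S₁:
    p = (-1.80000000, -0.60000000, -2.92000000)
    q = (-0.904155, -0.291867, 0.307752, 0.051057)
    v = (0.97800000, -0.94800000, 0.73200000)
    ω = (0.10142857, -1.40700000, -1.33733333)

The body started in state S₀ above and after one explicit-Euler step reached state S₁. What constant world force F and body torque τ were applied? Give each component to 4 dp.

F = (-1.1000, 2.6000, -3.4000)
τ = (0.1700, -0.1600, 0.1200)

v₁ − v₀ = (-0.02200000, 0.05200000, -0.06800000)
applied force F = (-1.1000, 2.6000, -3.4000)
Δω = ω₁−ω₀ = (0.00142857, -0.20700000, 0.06266667)
I·α + gyro = (0.1700, -0.1600, 0.1200)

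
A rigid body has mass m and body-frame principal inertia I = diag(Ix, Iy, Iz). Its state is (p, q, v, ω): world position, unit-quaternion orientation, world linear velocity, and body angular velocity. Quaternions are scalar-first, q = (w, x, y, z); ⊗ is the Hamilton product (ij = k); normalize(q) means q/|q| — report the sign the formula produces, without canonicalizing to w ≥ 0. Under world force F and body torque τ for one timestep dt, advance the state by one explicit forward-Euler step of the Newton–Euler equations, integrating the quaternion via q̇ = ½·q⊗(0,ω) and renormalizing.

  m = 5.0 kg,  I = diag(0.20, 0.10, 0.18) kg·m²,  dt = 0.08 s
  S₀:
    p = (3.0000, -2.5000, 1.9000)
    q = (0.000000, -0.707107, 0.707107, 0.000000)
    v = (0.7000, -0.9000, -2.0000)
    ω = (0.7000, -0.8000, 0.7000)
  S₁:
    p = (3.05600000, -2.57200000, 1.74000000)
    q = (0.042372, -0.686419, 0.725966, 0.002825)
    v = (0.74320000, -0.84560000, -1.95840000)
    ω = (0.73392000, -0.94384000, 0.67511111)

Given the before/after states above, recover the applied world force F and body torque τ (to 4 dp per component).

F = (2.7000, 3.4000, 2.6000)
τ = (0.0400, -0.1700, 0.0000)

velocity change Δv = (0.04320000, 0.05440000, 0.04160000)
applied force F = (2.7000, 3.4000, 2.6000)
Δω = ω₁−ω₀ = (0.03392000, -0.14384000, -0.02488889)
ω₀×(Iω₀) = (-0.0448, 0.0098, 0.0560)
τ = I·(Δω/dt) + ω₀×(Iω₀) = (0.0400, -0.1700, 0.0000)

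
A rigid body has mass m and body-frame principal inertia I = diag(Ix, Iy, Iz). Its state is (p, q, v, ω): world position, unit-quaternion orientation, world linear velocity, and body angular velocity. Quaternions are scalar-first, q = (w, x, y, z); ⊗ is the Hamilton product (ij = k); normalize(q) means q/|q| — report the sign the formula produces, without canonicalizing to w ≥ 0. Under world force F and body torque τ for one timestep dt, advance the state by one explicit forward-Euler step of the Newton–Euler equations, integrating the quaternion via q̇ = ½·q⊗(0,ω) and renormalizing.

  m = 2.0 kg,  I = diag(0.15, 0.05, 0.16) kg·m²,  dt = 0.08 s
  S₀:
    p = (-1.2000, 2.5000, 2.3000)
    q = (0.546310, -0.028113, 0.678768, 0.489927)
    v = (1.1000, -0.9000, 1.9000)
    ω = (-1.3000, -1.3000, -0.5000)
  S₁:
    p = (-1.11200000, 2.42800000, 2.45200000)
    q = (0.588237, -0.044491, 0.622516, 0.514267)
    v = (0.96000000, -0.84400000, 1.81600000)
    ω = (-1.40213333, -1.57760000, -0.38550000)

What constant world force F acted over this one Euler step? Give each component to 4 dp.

F = (-3.5000, 1.4000, -2.1000)

Δv = v₁−v₀ = (-0.14000000, 0.05600000, -0.08400000)
applied force F = (-3.5000, 1.4000, -2.1000)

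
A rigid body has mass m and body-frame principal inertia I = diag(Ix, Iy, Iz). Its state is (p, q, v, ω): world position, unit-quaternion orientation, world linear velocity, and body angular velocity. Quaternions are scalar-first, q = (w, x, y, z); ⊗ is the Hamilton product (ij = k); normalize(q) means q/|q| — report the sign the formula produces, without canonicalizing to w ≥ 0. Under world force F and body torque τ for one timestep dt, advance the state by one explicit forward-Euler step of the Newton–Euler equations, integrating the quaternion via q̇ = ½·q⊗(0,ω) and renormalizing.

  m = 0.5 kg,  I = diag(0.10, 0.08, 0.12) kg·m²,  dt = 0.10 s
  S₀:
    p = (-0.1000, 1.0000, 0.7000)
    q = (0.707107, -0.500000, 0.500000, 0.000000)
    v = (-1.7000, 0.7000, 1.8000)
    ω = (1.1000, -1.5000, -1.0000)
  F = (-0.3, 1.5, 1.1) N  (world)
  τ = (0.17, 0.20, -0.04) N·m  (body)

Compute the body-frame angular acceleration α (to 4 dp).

gyro term ω×Iω = (0.0600, 0.0220, 0.0330)
(τ − ω×Iω)/I = (1.1000, 2.2250, -0.6083)

α = (1.1000, 2.2250, -0.6083)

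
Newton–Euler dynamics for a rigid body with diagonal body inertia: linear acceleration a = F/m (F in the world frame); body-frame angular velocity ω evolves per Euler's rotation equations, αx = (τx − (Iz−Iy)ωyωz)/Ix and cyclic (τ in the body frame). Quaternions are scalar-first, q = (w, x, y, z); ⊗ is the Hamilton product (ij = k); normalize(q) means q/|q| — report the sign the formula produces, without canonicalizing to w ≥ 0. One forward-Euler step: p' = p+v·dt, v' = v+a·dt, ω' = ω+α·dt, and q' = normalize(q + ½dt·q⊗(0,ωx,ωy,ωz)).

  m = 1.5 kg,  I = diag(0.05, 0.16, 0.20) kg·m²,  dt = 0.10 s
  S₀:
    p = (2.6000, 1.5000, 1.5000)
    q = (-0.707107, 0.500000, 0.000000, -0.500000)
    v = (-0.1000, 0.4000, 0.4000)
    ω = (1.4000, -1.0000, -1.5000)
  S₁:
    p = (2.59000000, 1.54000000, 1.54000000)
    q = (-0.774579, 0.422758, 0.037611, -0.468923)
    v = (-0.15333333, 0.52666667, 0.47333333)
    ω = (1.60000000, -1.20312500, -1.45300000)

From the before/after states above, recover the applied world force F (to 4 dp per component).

F = (-0.8000, 1.9000, 1.1000)

Δv = v₁−v₀ = (-0.05333333, 0.12666667, 0.07333333)
applied force F = (-0.8000, 1.9000, 1.1000)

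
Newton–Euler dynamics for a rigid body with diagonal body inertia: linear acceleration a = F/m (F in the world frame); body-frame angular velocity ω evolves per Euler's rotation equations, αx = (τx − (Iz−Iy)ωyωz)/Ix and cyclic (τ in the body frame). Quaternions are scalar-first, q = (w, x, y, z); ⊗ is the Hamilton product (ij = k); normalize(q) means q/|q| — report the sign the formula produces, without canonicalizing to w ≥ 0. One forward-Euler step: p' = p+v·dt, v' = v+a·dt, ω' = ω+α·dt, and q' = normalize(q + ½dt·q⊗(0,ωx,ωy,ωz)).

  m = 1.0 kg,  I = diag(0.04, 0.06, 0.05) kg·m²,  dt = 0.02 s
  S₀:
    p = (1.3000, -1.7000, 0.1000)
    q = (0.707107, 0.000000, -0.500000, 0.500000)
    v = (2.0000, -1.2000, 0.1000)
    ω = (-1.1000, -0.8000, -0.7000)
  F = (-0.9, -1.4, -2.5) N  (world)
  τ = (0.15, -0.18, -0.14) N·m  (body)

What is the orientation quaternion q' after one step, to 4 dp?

2q̇ = q⊗(0,ω) = (-0.0500000, -0.0278177, -1.1156856, -1.0449749)
updated quaternion q' = (0.7065, -0.0003, -0.5111, 0.4895)

q' = (0.7065, -0.0003, -0.5111, 0.4895)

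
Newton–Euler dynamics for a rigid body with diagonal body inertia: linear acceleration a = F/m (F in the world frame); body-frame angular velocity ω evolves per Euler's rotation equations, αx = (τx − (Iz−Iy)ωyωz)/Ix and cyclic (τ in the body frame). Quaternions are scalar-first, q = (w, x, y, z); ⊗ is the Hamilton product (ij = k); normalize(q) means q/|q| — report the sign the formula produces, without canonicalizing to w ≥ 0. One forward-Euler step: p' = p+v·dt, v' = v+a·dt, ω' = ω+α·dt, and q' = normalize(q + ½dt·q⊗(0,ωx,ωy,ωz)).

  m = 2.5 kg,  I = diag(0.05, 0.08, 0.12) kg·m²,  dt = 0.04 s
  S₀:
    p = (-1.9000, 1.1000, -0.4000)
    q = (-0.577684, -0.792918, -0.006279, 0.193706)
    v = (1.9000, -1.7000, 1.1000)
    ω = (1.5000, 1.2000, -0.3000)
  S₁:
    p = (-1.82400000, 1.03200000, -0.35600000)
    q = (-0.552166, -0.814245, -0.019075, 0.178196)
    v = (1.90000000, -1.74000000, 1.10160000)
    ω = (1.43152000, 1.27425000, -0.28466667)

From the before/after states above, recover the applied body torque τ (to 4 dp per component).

τ = (-0.1000, 0.1800, 0.1000)

rate change Δω = (-0.06848000, 0.07425000, 0.01533333)
I·α + gyro = (-0.1000, 0.1800, 0.1000)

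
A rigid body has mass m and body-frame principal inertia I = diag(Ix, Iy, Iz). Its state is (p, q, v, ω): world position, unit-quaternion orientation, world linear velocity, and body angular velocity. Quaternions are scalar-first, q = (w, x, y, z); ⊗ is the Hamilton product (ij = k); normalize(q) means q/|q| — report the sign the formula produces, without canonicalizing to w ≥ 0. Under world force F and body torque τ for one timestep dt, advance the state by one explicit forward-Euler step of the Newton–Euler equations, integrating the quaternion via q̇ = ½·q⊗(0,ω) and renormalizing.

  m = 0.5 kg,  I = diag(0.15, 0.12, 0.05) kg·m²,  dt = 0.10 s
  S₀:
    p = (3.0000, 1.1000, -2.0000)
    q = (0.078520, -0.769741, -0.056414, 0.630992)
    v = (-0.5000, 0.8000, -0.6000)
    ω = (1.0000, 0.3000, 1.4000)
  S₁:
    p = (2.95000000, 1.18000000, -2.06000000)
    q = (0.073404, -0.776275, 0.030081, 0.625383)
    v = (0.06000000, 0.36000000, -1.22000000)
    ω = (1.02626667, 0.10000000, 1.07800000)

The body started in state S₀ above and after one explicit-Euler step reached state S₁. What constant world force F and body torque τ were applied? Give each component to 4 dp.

F = (2.8000, -2.2000, -3.1000)
τ = (0.0100, -0.1000, -0.1700)

Δω = ω₁−ω₀ = (0.02626667, -0.20000000, -0.32200000)
precession coupling = (-0.0294, 0.1400, -0.0090)
I·α + gyro = (0.0100, -0.1000, -0.1700)
velocity change Δv = (0.56000000, -0.44000000, -0.62000000)
F = m·Δv/dt = (2.8000, -2.2000, -3.1000)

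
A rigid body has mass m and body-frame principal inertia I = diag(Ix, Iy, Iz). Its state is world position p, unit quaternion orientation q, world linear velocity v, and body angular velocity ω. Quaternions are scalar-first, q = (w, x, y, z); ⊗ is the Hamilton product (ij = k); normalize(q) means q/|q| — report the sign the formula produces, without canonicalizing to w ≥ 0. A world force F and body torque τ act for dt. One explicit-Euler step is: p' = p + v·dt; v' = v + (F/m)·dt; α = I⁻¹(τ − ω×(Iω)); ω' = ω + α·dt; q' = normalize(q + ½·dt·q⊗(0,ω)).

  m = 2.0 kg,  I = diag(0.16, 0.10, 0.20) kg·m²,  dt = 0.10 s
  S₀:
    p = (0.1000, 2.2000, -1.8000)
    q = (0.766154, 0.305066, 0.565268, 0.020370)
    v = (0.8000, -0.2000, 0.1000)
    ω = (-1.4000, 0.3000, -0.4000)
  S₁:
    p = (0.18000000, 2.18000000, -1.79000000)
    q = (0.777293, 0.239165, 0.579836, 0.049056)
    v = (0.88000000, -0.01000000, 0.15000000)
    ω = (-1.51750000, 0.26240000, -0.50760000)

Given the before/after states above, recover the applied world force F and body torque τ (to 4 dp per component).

F = (1.6000, 3.8000, 1.0000)
τ = (-0.2000, -0.0600, -0.1900)

ω₁ − ω₀ = (-0.11750000, -0.03760000, -0.10760000)
ω₀×(Iω₀) = (-0.0120, -0.0224, 0.0252)
applied torque τ = (-0.2000, -0.0600, -0.1900)
Δv = v₁−v₀ = (0.08000000, 0.19000000, 0.05000000)
m·(v₁−v₀)/dt = (1.6000, 3.8000, 1.0000)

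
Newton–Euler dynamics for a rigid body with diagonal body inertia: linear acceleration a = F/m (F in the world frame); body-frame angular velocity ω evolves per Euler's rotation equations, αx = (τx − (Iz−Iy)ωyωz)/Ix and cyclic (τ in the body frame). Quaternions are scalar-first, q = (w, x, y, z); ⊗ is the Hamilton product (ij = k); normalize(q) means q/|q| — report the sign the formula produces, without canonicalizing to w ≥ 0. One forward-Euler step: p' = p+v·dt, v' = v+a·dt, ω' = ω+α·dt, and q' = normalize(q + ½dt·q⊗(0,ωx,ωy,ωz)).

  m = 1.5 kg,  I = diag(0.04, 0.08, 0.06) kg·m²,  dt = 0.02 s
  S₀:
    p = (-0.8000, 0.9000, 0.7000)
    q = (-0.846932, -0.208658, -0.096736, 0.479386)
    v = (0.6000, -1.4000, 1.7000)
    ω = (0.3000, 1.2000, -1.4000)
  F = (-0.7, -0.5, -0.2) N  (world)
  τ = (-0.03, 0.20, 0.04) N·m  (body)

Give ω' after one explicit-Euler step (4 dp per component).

ω' = (0.2682, 1.2479, -1.3915)

gyro term ω×Iω = (0.0336, 0.0084, 0.0144)
α = I⁻¹(τ − ω×Iω) = (-1.5900, 2.3950, 0.4267)
new body rate ω' = (0.2682, 1.2479, -1.3915)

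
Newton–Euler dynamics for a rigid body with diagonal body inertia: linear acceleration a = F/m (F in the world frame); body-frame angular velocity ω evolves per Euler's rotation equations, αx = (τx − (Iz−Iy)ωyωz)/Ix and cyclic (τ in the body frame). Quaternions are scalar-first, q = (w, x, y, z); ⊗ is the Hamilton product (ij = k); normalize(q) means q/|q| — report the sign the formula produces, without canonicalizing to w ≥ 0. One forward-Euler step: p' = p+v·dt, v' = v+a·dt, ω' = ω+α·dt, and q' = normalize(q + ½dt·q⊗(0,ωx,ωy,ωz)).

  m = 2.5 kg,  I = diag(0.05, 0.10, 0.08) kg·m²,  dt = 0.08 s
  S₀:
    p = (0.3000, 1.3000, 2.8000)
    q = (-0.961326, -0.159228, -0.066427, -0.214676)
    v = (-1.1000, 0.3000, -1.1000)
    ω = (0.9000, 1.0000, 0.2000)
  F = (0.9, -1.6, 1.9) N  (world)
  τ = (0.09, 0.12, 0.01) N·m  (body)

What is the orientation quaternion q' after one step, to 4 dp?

q' = (-0.9498, -0.1855, -0.1112, -0.2260)

2q̇ = q⊗(0,ω) = (0.2526674, -0.6638028, -1.1226888, -0.2917089)
updated quaternion q' = (-0.9498, -0.1855, -0.1112, -0.2260)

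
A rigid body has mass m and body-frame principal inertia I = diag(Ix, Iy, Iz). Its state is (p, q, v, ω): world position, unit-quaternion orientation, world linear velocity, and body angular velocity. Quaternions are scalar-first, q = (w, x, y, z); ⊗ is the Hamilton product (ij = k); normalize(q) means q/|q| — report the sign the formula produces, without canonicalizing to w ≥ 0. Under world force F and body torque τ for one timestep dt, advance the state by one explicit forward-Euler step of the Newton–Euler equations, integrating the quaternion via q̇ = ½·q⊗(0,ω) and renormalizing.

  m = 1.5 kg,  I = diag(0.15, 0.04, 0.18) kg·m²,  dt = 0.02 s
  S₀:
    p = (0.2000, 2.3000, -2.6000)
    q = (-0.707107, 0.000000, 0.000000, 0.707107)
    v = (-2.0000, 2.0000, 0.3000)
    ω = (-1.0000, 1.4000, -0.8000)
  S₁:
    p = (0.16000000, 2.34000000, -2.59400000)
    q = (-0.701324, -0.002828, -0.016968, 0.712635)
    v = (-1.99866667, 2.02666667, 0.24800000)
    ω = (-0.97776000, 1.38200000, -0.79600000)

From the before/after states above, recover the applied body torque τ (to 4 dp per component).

ω₁ − ω₀ = (0.02224000, -0.01800000, 0.00400000)
precession coupling = (-0.1568, -0.0240, 0.1540)
τ = I·(Δω/dt) + ω₀×(Iω₀) = (0.0100, -0.0600, 0.1900)

τ = (0.0100, -0.0600, 0.1900)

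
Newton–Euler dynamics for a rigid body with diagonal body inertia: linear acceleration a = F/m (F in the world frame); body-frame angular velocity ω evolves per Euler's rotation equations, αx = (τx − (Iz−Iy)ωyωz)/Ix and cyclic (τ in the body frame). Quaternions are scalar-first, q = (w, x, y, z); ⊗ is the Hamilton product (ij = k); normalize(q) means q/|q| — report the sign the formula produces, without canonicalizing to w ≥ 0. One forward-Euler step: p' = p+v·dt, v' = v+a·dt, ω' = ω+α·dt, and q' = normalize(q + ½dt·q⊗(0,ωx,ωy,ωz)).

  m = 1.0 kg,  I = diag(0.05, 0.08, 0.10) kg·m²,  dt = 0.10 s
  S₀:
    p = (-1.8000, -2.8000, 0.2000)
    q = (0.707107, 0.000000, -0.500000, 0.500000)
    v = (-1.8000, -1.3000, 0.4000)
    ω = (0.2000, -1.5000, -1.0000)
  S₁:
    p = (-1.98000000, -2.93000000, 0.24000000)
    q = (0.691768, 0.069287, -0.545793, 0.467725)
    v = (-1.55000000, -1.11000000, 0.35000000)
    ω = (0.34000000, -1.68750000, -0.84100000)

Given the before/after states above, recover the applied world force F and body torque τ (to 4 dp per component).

F = (2.5000, 1.9000, -0.5000)
τ = (0.1000, -0.1400, 0.1500)

velocity change Δv = (0.25000000, 0.19000000, -0.05000000)
m·(v₁−v₀)/dt = (2.5000, 1.9000, -0.5000)
Δω = ω₁−ω₀ = (0.14000000, -0.18750000, 0.15900000)
τ = I·(Δω/dt) + ω₀×(Iω₀) = (0.1000, -0.1400, 0.1500)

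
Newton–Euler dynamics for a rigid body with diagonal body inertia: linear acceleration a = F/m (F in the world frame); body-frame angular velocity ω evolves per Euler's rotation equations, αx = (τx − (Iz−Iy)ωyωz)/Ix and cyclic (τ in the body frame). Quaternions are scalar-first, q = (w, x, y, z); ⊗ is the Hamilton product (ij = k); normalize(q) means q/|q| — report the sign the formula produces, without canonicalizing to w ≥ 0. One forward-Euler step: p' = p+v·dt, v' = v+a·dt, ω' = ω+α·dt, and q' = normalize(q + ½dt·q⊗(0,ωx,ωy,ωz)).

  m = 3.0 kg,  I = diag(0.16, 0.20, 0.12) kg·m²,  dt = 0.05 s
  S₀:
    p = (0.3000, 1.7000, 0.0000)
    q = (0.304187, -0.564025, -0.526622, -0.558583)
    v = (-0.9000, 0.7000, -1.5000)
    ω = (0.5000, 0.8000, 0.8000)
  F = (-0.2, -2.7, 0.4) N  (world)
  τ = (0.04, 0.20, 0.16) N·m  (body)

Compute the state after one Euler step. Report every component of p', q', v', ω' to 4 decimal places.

p' = (0.2550, 1.7350, -0.0750)
q' = (0.3328, -0.5593, -0.5160, -0.5569)
v' = (-0.9033, 0.6550, -1.4933)
ω' = (0.5285, 0.8460, 0.8600)

angular accel α = (0.5700, 0.9200, 1.2000)
ω' = ω + α·dt = (0.5285, 0.8460, 0.8600)
Hamilton product q⊗(0,ω) = (1.1501765, 0.1776623, 0.4152781, 0.0554406)
updated quaternion q' = (0.3328, -0.5593, -0.5160, -0.5569)
a = F/m = (-0.0667, -0.9000, 0.1333)
p' = p + v·dt = (0.2550, 1.7350, -0.0750)
v' = v + a·dt = (-0.9033, 0.6550, -1.4933)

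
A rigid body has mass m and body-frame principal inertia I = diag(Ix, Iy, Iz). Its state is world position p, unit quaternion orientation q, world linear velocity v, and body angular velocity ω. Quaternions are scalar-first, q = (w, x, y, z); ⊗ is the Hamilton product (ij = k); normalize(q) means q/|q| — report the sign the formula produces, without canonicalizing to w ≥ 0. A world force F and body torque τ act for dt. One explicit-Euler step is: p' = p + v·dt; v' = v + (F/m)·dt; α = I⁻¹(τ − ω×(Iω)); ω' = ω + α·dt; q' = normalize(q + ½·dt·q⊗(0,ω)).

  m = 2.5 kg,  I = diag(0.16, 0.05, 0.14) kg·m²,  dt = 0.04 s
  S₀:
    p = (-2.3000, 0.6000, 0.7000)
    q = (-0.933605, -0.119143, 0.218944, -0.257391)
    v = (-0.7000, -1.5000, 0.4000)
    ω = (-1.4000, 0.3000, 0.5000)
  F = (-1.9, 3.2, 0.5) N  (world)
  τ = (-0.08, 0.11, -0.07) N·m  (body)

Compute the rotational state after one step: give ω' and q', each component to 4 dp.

ω' = (-1.4234, 0.3992, 0.4668)
q' = (-0.9353, -0.0892, 0.2216, -0.2612)

(τ − ω×Iω)/I = (-0.5844, 2.4800, -0.8300)
ω + α·dt = (-1.4234, 0.3992, 0.4668)
Hamilton product q⊗(0,ω) = (-0.1037879, 1.4937363, 0.1398374, -0.1960238)
q + ½dt·q⊗(0,ω), renormalized = (-0.9353, -0.0892, 0.2216, -0.2612)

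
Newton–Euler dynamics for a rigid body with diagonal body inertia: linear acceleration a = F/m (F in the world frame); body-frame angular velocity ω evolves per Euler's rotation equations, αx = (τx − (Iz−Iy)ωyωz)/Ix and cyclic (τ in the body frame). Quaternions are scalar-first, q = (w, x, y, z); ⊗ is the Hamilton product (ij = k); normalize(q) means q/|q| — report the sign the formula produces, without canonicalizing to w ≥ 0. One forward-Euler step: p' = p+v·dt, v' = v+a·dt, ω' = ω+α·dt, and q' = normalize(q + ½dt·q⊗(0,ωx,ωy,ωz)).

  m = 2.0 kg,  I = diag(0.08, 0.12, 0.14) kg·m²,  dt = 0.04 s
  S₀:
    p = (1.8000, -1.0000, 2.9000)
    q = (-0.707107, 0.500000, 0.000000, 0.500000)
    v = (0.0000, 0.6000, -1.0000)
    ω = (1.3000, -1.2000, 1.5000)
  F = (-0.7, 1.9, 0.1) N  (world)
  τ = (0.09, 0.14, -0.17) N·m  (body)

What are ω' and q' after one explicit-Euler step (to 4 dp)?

ω' = (1.3630, -1.1143, 1.4693)
q' = (-0.7343, 0.4931, 0.0150, 0.4663)

α = I⁻¹(τ − ω×Iω) = (1.5750, 2.1417, -0.7686)
ω' = ω + α·dt = (1.3630, -1.1143, 1.4693)
Hamilton product q⊗(0,ω) = (-1.4000000, -0.3192391, 0.7485284, -1.6606605)
q + ½dt·q⊗(0,ω), renormalized = (-0.7343, 0.4931, 0.0150, 0.4663)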